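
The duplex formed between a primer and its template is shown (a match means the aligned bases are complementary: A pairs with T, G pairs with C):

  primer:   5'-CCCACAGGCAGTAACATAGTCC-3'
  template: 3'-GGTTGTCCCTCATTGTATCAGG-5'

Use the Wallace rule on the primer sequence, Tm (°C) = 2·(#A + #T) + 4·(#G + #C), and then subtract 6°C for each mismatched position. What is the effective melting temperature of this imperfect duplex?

Primer base counts: A=7, T=3, G=4, C=8 → A+T=10, G+C=12
Perfect-match Tm = 2(10) + 4(12) = 20 + 48 = 68°C
Mismatches (positions where the bases are not complementary): 2 (at positions 3, 9)
Effective Tm = 68 − 2×6 = 68 − 12 = 56°C

56°C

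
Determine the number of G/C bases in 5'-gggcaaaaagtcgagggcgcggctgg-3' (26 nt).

18

Scanning the sequence gives C=5, G=13, A=6, T=2.
Total G or C: 13 + 5 = 18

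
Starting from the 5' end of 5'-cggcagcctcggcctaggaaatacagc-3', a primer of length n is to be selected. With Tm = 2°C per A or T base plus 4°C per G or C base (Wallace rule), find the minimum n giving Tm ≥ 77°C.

First 23 bases: CGGCAGCCTCGGCCTAGGAAATA → Tm = 74°C (< 77°C)
First 24 bases: CGGCAGCCTCGGCCTAGGAAATAC → Tm = 78°C (≥ 77°C)
Each additional base adds 2°C (A/T) or 4°C (G/C), so Tm is non-decreasing in n; n = 24 is the first length to reach 77°C.

n = 24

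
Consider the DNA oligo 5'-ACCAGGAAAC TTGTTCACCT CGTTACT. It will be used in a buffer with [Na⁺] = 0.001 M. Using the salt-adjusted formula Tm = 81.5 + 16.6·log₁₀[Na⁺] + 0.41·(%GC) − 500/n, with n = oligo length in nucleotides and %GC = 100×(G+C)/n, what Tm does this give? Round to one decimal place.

Length n = 27. Base counts: G=4, A=7, T=8, C=8
G+C = 12, so %GC = 12/27 × 100 = 44.444%
Salt term: 16.6 × (-3) = -49.8
GC term: 0.41 × 44.444 = 18.222; length term: −500/27 = −18.519
Tm = 81.5 + (-49.8) + 18.222 − 18.519 = 31.403 → 31.4°C

31.4°C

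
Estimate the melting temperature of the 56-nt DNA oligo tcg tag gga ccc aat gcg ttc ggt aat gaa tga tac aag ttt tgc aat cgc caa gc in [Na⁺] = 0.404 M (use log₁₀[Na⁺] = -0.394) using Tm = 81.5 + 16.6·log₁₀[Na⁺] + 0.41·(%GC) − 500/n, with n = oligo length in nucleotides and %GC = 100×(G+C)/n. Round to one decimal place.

Length n = 56. Base counts: C=12, G=14, A=16, T=14
G+C = 26, so %GC = 26/56 × 100 = 46.429%
Salt term: 16.6 × (-0.394) = -6.54
GC term: 0.41 × 46.429 = 19.036; length term: −500/56 = −8.929
Tm = 81.5 + (-6.54) + 19.036 − 8.929 = 85.067 → 85.1°C

85.1°C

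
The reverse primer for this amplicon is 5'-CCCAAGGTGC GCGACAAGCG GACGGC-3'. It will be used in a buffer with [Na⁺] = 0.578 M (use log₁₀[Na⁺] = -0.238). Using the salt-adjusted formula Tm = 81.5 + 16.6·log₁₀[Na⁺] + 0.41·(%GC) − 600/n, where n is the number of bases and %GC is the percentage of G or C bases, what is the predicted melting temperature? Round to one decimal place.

Length n = 26. A=6, T=1, C=9, G=10
G+C = 19, so %GC = 19/26 × 100 = 73.077%
Salt term: 16.6 × (-0.238) = -3.951
GC term: 0.41 × 73.077 = 29.962; length term: −600/26 = −23.077
Tm = 81.5 + (-3.951) + 29.962 − 23.077 = 84.434 → 84.4°C

84.4°C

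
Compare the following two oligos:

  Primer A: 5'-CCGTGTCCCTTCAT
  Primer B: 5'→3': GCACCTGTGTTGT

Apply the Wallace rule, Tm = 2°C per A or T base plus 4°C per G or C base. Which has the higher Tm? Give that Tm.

Primer A, 44°C

Primer A: A+T=6, G+C=8 → Tm = 2(6)+4(8) = 44°C
Primer B: A+T=6, G+C=7 → Tm = 2(6)+4(7) = 40°C
44°C vs 40°C → primer A is higher.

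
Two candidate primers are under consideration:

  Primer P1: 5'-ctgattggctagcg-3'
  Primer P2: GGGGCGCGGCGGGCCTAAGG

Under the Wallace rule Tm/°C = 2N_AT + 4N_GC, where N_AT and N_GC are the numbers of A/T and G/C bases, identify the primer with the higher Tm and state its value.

Primer P1: A+T=6, G+C=8 → Tm = 2(6)+4(8) = 44°C
Primer P2: A+T=3, G+C=17 → Tm = 2(3)+4(17) = 74°C
44°C vs 74°C → primer P2 is higher.

Primer P2, 74°C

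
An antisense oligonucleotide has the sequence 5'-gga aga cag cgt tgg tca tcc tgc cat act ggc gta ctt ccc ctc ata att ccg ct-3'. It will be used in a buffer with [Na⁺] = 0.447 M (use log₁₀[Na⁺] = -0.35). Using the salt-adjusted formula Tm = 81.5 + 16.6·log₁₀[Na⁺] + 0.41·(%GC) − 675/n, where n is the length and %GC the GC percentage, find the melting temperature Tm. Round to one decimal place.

85.6°C

Length n = 56. T=15, C=18, G=12, A=11
G+C = 30, so %GC = 30/56 × 100 = 53.571%
Salt term: 16.6 × (-0.35) = -5.81
GC term: 0.41 × 53.571 = 21.964; length term: −675/56 = −12.054
Tm = 81.5 + (-5.81) + 21.964 − 12.054 = 85.6 → 85.6°C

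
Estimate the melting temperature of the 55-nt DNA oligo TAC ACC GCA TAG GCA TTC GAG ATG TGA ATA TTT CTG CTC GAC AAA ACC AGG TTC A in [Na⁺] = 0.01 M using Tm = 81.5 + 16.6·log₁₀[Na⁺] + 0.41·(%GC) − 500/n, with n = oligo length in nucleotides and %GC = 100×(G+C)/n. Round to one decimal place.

57.1°C

Length n = 55. Scanning the sequence gives G=11, C=13, T=14, A=17.
G+C = 24, so %GC = 24/55 × 100 = 43.636%
Salt term: 16.6 × (-2) = -33.2
GC term: 0.41 × 43.636 = 17.891; length term: −500/55 = −9.091
Tm = 81.5 + (-33.2) + 17.891 − 9.091 = 57.1 → 57.1°C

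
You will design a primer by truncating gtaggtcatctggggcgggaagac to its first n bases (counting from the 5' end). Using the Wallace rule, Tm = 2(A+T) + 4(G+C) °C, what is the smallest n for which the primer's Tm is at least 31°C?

First 10 bases: GTAGGTCATC → Tm = 30°C (< 31°C)
First 11 bases: GTAGGTCATCT → Tm = 32°C (≥ 31°C)
Since every base adds ≥2°C, Tm only increases with n, so the threshold is first crossed at n = 11.

n = 11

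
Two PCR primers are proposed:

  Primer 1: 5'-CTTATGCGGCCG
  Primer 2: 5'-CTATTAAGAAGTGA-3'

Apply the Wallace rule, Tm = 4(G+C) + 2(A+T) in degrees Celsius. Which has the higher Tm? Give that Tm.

Primer 1, 40°C

Primer 1: A+T=4, G+C=8 → Tm = 2(4)+4(8) = 40°C
Primer 2: A+T=10, G+C=4 → Tm = 2(10)+4(4) = 36°C
40°C vs 36°C → primer 1 is higher.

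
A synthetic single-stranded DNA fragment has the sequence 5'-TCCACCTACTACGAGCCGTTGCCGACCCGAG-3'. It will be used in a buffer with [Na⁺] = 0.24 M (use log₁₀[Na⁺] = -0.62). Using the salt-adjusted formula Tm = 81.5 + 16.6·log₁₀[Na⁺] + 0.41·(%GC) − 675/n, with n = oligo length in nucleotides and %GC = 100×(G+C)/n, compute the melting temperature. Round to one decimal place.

Length n = 31. Base counts: T=5, G=7, C=13, A=6
G+C = 20, so %GC = 20/31 × 100 = 64.516%
Salt term: 16.6 × (-0.62) = -10.292
GC term: 0.41 × 64.516 = 26.452; length term: −675/31 = −21.774
Tm = 81.5 + (-10.292) + 26.452 − 21.774 = 75.886 → 75.9°C

75.9°C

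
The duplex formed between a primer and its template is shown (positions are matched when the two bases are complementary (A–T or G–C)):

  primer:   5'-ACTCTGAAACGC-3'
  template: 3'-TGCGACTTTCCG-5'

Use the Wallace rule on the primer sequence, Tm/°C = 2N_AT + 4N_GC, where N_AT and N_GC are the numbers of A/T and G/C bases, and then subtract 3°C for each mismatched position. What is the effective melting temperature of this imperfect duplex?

30°C

Primer base counts: A=4, T=2, G=2, C=4 → A+T=6, G+C=6
Perfect-match Tm = 2(6) + 4(6) = 12 + 24 = 36°C
Mismatches (positions where the bases are not complementary): 2 (at positions 3, 10)
Effective Tm = 36 − 2×3 = 36 − 6 = 30°C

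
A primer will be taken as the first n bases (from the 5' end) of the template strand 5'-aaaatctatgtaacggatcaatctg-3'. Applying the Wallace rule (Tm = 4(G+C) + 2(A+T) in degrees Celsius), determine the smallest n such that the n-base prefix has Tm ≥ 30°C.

n = 13

First 12 bases: AAAATCTATGTA → Tm = 28°C (< 30°C)
First 13 bases: AAAATCTATGTAA → Tm = 30°C (≥ 30°C)
Each additional base adds 2°C (A/T) or 4°C (G/C), so Tm is non-decreasing in n; n = 13 is the first length to reach 30°C.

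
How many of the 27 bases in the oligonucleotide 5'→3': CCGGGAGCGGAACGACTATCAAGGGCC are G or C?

Counting bases: G=10, C=8, A=7, T=2
Total G or C: 10 + 8 = 18

18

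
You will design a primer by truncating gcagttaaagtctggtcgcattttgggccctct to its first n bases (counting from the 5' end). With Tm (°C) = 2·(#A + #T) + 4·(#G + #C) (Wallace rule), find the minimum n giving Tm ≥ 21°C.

n = 8

First 7 bases: GCAGTTA → Tm = 20°C (< 21°C)
First 8 bases: GCAGTTAA → Tm = 22°C (≥ 21°C)
Since every base adds ≥2°C, Tm only increases with n, so the threshold is first crossed at n = 8.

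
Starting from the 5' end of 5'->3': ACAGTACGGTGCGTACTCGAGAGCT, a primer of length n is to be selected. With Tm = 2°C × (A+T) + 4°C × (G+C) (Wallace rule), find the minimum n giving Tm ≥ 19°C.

n = 7

First 6 bases: ACAGTA → Tm = 16°C (< 19°C)
First 7 bases: ACAGTAC → Tm = 20°C (≥ 19°C)
Each additional base adds 2°C (A/T) or 4°C (G/C), so Tm is non-decreasing in n; n = 7 is the first length to reach 19°C.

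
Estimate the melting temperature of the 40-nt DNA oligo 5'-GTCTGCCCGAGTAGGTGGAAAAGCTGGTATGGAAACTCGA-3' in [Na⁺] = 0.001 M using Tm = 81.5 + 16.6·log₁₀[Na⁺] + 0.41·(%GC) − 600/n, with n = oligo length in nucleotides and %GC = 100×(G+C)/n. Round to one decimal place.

38.2°C

Length n = 40. Scanning the sequence gives G=14, C=7, T=8, A=11.
G+C = 21, so %GC = 21/40 × 100 = 52.5%
Salt term: 16.6 × (-3) = -49.8
GC term: 0.41 × 52.5 = 21.525; length term: −600/40 = −15
Tm = 81.5 + (-49.8) + 21.525 − 15 = 38.225 → 38.2°C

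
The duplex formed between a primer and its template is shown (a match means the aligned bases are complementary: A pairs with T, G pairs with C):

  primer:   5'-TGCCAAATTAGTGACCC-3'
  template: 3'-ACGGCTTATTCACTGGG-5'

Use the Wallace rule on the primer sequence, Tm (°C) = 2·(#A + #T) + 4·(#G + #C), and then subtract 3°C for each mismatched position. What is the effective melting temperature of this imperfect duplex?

44°C

Primer base counts: A=5, T=4, G=3, C=5 → A+T=9, G+C=8
Perfect-match Tm = 2(9) + 4(8) = 18 + 32 = 50°C
Mismatches (positions where the bases are not complementary): 2 (at positions 5, 9)
Effective Tm = 50 − 2×3 = 50 − 6 = 44°C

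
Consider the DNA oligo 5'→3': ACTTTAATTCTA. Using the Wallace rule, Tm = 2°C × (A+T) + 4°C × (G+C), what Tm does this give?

Scanning the sequence gives T=6, C=2, A=4, G=0.
A+T = 10, G+C = 2
Tm = 2×10 + 4×2 = 28°C

28°C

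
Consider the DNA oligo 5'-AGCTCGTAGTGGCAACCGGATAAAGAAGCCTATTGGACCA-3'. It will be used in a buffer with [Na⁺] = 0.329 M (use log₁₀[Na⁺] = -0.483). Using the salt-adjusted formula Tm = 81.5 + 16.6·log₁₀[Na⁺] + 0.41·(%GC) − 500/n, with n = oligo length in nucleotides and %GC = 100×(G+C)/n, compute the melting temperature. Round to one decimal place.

81.5°C

Length n = 40. Counting bases: T=7, C=9, A=13, G=11
G+C = 20, so %GC = 20/40 × 100 = 50%
Salt term: 16.6 × (-0.483) = -8.018
GC term: 0.41 × 50 = 20.5; length term: −500/40 = −12.5
Tm = 81.5 + (-8.018) + 20.5 − 12.5 = 81.482 → 81.5°C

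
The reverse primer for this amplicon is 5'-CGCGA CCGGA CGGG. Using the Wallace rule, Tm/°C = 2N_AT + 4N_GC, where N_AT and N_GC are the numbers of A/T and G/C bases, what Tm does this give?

52°C

Base counts: C=5, T=0, A=2, G=7
So N_AT = 2 and N_GC = 12.
Tm = 2(2) + 4(12) = 4 + 48 = 52°C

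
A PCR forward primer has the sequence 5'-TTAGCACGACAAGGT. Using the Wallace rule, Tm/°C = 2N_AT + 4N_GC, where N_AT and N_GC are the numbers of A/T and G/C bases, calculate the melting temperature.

44°C

C=3, G=4, T=3, A=5
AT pairs contribute 8, GC pairs contribute 7.
Tm = 2×8 + 4×7 = 44°C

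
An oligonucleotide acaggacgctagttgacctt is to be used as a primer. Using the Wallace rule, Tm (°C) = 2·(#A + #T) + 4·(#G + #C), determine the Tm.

60°C

Base counts: T=5, A=5, G=5, C=5
AT pairs contribute 10, GC pairs contribute 10.
Tm = 2(10) + 4(10) = 20 + 40 = 60°C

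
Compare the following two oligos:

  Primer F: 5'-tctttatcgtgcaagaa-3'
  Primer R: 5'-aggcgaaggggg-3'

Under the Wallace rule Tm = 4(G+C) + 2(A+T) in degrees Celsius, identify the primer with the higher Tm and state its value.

Primer F, 46°C

Primer F: A+T=11, G+C=6 → Tm = 2(11)+4(6) = 46°C
Primer R: A+T=3, G+C=9 → Tm = 2(3)+4(9) = 42°C
46°C vs 42°C → primer F is higher.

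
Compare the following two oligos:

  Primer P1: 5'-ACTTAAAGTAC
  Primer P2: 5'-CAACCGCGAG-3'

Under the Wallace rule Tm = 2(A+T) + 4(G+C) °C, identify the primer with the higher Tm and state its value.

Primer P2, 34°C

Primer P1: A+T=8, G+C=3 → Tm = 2(8)+4(3) = 28°C
Primer P2: A+T=3, G+C=7 → Tm = 2(3)+4(7) = 34°C
28°C vs 34°C → primer P2 is higher.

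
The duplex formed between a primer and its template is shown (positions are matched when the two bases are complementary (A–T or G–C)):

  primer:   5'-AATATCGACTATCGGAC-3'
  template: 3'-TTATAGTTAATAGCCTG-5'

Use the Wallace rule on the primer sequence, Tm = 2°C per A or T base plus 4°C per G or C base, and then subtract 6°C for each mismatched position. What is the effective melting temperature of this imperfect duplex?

Primer base counts: A=6, T=4, G=3, C=4 → A+T=10, G+C=7
Perfect-match Tm = 2(10) + 4(7) = 20 + 28 = 48°C
Mismatches (positions where the bases are not complementary): 2 (at positions 7, 9)
Effective Tm = 48 − 2×6 = 48 − 12 = 36°C

36°C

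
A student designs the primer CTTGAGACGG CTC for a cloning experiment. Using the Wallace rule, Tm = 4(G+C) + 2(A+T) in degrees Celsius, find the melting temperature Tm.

42°C

Base counts: A=2, C=4, G=4, T=3
So N_AT = 5 and N_GC = 8.
Tm = 2(5) + 4(8) = 10 + 32 = 42°C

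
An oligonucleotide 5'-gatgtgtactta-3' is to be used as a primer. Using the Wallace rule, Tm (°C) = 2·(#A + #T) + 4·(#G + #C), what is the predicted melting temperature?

C=1, A=3, G=3, T=5
A+T = 8, G+C = 4
Tm = 2×8 + 4×4 = 32°C

32°C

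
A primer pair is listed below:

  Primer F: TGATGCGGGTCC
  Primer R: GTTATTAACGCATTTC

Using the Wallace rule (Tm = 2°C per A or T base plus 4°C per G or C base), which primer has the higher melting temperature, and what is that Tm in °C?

Primer F: A+T=4, G+C=8 → Tm = 2(4)+4(8) = 40°C
Primer R: A+T=11, G+C=5 → Tm = 2(11)+4(5) = 42°C
40°C vs 42°C → primer R is higher.

Primer R, 42°C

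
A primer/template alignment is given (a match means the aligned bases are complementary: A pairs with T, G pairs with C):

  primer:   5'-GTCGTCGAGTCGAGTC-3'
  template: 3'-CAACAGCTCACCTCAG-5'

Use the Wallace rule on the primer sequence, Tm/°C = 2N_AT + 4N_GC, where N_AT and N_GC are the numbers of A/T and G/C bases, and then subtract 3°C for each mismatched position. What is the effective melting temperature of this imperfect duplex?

46°C

Primer base counts: A=2, T=4, G=6, C=4 → A+T=6, G+C=10
Perfect-match Tm = 2(6) + 4(10) = 12 + 40 = 52°C
Mismatches (positions where the bases are not complementary): 2 (at positions 3, 11)
Effective Tm = 52 − 2×3 = 52 − 6 = 46°C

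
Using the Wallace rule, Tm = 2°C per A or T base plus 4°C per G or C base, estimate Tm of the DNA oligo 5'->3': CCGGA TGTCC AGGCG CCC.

Counting bases: G=6, A=2, T=2, C=8
A+T = 4, G+C = 14
Tm = 2×4 + 4×14 = 64°C

64°C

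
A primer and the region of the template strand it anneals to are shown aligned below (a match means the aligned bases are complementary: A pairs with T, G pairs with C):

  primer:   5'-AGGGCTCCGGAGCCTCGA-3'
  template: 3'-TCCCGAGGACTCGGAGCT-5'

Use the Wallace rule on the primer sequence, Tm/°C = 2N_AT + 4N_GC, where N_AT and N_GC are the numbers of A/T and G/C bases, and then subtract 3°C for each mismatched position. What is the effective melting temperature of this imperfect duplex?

Primer base counts: A=3, T=2, G=7, C=6 → A+T=5, G+C=13
Perfect-match Tm = 2(5) + 4(13) = 10 + 52 = 62°C
Mismatches (positions where the bases are not complementary): 1 (at position 9)
Effective Tm = 62 − 1×3 = 62 − 3 = 59°C

59°C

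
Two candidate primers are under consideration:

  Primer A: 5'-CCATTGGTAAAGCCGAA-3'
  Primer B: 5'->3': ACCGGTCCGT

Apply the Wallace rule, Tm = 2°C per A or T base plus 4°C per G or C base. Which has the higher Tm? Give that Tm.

Primer A, 50°C

Primer A: A+T=9, G+C=8 → Tm = 2(9)+4(8) = 50°C
Primer B: A+T=3, G+C=7 → Tm = 2(3)+4(7) = 34°C
50°C vs 34°C → primer A is higher.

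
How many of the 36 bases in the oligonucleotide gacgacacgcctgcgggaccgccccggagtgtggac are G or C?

A=6, T=3, C=13, G=14
G+C = 14 + 13 = 27

27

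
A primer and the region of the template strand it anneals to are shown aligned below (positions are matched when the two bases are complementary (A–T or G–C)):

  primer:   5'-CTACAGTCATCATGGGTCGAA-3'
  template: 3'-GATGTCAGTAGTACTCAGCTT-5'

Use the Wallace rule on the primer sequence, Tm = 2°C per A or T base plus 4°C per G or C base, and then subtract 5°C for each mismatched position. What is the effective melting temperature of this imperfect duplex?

57°C

Primer base counts: A=6, T=5, G=5, C=5 → A+T=11, G+C=10
Perfect-match Tm = 2(11) + 4(10) = 22 + 40 = 62°C
Mismatches (positions where the bases are not complementary): 1 (at position 15)
Effective Tm = 62 − 1×5 = 62 − 5 = 57°C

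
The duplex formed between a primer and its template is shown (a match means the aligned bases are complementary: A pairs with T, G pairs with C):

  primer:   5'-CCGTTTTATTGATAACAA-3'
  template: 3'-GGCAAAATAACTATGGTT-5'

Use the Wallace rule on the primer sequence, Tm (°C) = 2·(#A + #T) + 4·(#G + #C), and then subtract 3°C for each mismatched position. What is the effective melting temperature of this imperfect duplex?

43°C

Primer base counts: A=6, T=7, G=2, C=3 → A+T=13, G+C=5
Perfect-match Tm = 2(13) + 4(5) = 26 + 20 = 46°C
Mismatches (positions where the bases are not complementary): 1 (at position 15)
Effective Tm = 46 − 1×3 = 46 − 3 = 43°C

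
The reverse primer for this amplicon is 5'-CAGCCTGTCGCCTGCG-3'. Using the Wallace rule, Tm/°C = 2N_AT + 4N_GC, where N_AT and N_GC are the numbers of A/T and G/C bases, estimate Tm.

Scanning the sequence gives A=1, C=7, G=5, T=3.
A+T = 4, G+C = 12
Tm = 2×4 + 4×12 = 56°C

56°C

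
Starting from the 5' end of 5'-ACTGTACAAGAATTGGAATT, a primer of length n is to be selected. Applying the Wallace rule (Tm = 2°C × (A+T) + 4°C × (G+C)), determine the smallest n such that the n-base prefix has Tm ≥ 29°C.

n = 11

First 10 bases: ACTGTACAAG → Tm = 28°C (< 29°C)
First 11 bases: ACTGTACAAGA → Tm = 30°C (≥ 29°C)
Each additional base adds 2°C (A/T) or 4°C (G/C), so Tm is non-decreasing in n; n = 11 is the first length to reach 29°C.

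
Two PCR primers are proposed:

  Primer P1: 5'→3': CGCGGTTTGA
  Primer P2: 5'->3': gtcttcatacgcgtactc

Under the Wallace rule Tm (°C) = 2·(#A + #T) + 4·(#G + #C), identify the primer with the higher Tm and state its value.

Primer P2, 54°C

Primer P1: A+T=4, G+C=6 → Tm = 2(4)+4(6) = 32°C
Primer P2: A+T=9, G+C=9 → Tm = 2(9)+4(9) = 54°C
32°C vs 54°C → primer P2 is higher.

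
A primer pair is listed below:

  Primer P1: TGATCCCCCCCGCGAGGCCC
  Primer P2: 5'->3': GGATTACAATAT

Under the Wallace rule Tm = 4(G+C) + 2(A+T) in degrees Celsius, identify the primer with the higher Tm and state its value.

Primer P1, 72°C

Primer P1: A+T=4, G+C=16 → Tm = 2(4)+4(16) = 72°C
Primer P2: A+T=9, G+C=3 → Tm = 2(9)+4(3) = 30°C
72°C vs 30°C → primer P1 is higher.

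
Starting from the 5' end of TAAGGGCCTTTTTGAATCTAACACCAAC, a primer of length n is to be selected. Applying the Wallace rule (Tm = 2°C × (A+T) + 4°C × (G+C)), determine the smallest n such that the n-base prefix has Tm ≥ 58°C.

n = 22

First 21 bases: TAAGGGCCTTTTTGAATCTAA → Tm = 56°C (< 58°C)
First 22 bases: TAAGGGCCTTTTTGAATCTAAC → Tm = 60°C (≥ 58°C)
Since every base adds ≥2°C, Tm only increases with n, so the threshold is first crossed at n = 22.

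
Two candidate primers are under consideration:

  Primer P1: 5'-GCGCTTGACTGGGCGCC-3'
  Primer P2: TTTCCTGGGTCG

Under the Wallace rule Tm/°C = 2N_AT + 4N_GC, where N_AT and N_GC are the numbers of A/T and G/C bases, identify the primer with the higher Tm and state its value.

Primer P1: A+T=4, G+C=13 → Tm = 2(4)+4(13) = 60°C
Primer P2: A+T=5, G+C=7 → Tm = 2(5)+4(7) = 38°C
60°C vs 38°C → primer P1 is higher.

Primer P1, 60°C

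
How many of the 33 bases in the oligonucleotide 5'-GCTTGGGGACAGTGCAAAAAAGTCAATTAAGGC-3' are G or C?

C=5, T=6, G=10, A=12
Total G or C: 10 + 5 = 15

15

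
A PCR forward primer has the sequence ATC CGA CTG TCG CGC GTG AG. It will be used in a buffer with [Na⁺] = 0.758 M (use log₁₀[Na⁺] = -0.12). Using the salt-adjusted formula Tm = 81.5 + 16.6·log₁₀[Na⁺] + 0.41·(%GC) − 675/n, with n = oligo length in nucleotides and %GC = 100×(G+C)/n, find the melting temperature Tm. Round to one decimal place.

Length n = 20. Scanning the sequence gives T=4, C=6, A=3, G=7.
G+C = 13, so %GC = 13/20 × 100 = 65%
Salt term: 16.6 × (-0.12) = -1.992
GC term: 0.41 × 65 = 26.65; length term: −675/20 = −33.75
Tm = 81.5 + (-1.992) + 26.65 − 33.75 = 72.408 → 72.4°C

72.4°C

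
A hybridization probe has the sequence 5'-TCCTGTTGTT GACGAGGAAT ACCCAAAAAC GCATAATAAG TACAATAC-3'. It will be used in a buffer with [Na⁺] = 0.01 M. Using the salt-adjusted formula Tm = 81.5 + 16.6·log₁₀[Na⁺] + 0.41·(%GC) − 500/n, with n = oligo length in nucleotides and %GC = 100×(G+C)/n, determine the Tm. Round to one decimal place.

53.3°C

Length n = 48. A=19, G=8, T=11, C=10
G+C = 18, so %GC = 18/48 × 100 = 37.5%
Salt term: 16.6 × (-2) = -33.2
GC term: 0.41 × 37.5 = 15.375; length term: −500/48 = −10.417
Tm = 81.5 + (-33.2) + 15.375 − 10.417 = 53.258 → 53.3°C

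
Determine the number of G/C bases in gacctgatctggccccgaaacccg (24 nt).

16

Scanning the sequence gives A=5, T=3, G=6, C=10.
G+C = 6 + 10 = 16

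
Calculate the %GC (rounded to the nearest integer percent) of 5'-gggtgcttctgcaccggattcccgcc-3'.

69%

Base counts: G=8, A=2, T=6, C=10
G+C = 8 + 10 = 18 out of 26 bases
%GC = 18/26 × 100 = 69.23% ≈ 69%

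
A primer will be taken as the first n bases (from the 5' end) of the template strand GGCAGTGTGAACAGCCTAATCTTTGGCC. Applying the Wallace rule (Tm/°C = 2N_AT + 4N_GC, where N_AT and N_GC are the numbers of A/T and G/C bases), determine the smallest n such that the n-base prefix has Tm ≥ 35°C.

n = 12

First 11 bases: GGCAGTGTGAA → Tm = 34°C (< 35°C)
First 12 bases: GGCAGTGTGAAC → Tm = 38°C (≥ 35°C)
Each additional base adds 2°C (A/T) or 4°C (G/C), so Tm is non-decreasing in n; n = 12 is the first length to reach 35°C.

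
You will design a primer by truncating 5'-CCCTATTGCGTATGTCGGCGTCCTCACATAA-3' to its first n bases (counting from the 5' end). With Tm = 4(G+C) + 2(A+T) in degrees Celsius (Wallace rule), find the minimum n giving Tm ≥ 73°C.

n = 23

First 22 bases: CCCTATTGCGTATGTCGGCGTC → Tm = 70°C (< 73°C)
First 23 bases: CCCTATTGCGTATGTCGGCGTCC → Tm = 74°C (≥ 73°C)
Each additional base adds 2°C (A/T) or 4°C (G/C), so Tm is non-decreasing in n; n = 23 is the first length to reach 73°C.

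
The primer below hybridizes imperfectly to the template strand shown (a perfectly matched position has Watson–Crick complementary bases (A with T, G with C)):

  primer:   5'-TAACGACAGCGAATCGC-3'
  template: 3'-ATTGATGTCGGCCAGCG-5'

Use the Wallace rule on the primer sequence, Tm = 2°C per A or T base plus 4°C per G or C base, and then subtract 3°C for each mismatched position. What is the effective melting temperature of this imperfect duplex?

Primer base counts: A=6, T=2, G=4, C=5 → A+T=8, G+C=9
Perfect-match Tm = 2(8) + 4(9) = 16 + 36 = 52°C
Mismatches (positions where the bases are not complementary): 4 (at positions 5, 11, 12, 13)
Effective Tm = 52 − 4×3 = 52 − 12 = 40°C

40°C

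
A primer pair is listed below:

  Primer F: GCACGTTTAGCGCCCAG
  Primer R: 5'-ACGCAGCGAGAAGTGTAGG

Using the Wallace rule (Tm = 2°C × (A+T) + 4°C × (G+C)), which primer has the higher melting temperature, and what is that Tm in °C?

Primer F: A+T=6, G+C=11 → Tm = 2(6)+4(11) = 56°C
Primer R: A+T=8, G+C=11 → Tm = 2(8)+4(11) = 60°C
56°C vs 60°C → primer R is higher.

Primer R, 60°C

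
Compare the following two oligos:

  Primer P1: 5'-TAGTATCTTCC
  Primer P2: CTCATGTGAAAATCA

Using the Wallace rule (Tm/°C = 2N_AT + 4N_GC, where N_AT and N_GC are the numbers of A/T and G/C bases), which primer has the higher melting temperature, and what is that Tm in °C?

Primer P1: A+T=7, G+C=4 → Tm = 2(7)+4(4) = 30°C
Primer P2: A+T=10, G+C=5 → Tm = 2(10)+4(5) = 40°C
30°C vs 40°C → primer P2 is higher.

Primer P2, 40°C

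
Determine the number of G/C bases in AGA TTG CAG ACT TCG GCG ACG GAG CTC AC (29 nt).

17

Counting bases: G=9, C=8, T=5, A=7
Total G or C: 9 + 8 = 17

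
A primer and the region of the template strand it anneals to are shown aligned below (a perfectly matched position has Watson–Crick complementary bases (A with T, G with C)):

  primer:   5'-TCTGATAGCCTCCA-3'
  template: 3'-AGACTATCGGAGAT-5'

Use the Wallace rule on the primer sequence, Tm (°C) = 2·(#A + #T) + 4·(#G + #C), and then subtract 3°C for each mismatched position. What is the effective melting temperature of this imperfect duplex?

Primer base counts: A=3, T=4, G=2, C=5 → A+T=7, G+C=7
Perfect-match Tm = 2(7) + 4(7) = 14 + 28 = 42°C
Mismatches (positions where the bases are not complementary): 1 (at position 13)
Effective Tm = 42 − 1×3 = 42 − 3 = 39°C

39°C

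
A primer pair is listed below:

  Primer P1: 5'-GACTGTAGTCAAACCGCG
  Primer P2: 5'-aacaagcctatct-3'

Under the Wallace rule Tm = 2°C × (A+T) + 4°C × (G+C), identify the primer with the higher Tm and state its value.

Primer P1, 56°C

Primer P1: A+T=8, G+C=10 → Tm = 2(8)+4(10) = 56°C
Primer P2: A+T=8, G+C=5 → Tm = 2(8)+4(5) = 36°C
56°C vs 36°C → primer P1 is higher.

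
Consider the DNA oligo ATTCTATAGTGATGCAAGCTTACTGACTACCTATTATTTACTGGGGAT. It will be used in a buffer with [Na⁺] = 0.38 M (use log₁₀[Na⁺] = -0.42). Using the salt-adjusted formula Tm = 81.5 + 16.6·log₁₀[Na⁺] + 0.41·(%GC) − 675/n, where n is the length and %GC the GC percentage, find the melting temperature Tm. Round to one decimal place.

Length n = 48. Base counts: T=18, A=13, G=9, C=8
G+C = 17, so %GC = 17/48 × 100 = 35.417%
Salt term: 16.6 × (-0.42) = -6.972
GC term: 0.41 × 35.417 = 14.521; length term: −675/48 = −14.062
Tm = 81.5 + (-6.972) + 14.521 − 14.062 = 74.987 → 75.0°C

75.0°C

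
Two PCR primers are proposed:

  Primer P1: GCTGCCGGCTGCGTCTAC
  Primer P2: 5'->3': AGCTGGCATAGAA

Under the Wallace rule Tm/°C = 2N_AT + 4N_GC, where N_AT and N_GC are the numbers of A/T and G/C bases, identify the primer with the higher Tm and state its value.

Primer P1: A+T=5, G+C=13 → Tm = 2(5)+4(13) = 62°C
Primer P2: A+T=7, G+C=6 → Tm = 2(7)+4(6) = 38°C
62°C vs 38°C → primer P1 is higher.

Primer P1, 62°C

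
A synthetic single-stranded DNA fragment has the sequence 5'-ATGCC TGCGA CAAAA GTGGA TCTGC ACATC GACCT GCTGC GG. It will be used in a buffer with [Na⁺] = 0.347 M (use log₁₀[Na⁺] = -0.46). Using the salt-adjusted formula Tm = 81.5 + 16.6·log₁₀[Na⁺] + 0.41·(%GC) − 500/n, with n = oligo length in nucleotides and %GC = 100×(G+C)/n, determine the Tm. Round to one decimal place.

Length n = 42. Counting bases: A=10, G=12, C=12, T=8
G+C = 24, so %GC = 24/42 × 100 = 57.143%
Salt term: 16.6 × (-0.46) = -7.636
GC term: 0.41 × 57.143 = 23.429; length term: −500/42 = −11.905
Tm = 81.5 + (-7.636) + 23.429 − 11.905 = 85.388 → 85.4°C

85.4°C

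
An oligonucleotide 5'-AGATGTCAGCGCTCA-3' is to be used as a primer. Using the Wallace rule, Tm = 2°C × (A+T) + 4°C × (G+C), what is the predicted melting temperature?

46°C

G=4, T=3, A=4, C=4
AT pairs contribute 7, GC pairs contribute 8.
Tm = 4·8 + 2·7 = 32 + 14 = 46°C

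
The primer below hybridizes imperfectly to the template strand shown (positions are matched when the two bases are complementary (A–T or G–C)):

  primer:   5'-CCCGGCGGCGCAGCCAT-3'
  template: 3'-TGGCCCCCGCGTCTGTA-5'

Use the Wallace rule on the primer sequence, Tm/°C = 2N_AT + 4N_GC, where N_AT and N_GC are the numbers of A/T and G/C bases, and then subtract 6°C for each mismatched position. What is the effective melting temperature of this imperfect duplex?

44°C

Primer base counts: A=2, T=1, G=6, C=8 → A+T=3, G+C=14
Perfect-match Tm = 2(3) + 4(14) = 6 + 56 = 62°C
Mismatches (positions where the bases are not complementary): 3 (at positions 1, 6, 14)
Effective Tm = 62 − 3×6 = 62 − 18 = 44°C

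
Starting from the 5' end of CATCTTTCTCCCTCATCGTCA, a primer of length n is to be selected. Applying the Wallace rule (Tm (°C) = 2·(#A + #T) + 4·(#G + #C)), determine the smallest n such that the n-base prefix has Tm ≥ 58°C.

First 19 bases: CATCTTTCTCCCTCATCGT → Tm = 56°C (< 58°C)
First 20 bases: CATCTTTCTCCCTCATCGTC → Tm = 60°C (≥ 58°C)
Since every base adds ≥2°C, Tm only increases with n, so the threshold is first crossed at n = 20.

n = 20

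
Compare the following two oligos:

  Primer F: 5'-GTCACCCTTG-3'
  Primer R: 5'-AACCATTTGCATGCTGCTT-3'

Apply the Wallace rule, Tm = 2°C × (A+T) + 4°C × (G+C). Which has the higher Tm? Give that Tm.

Primer R, 54°C

Primer F: A+T=4, G+C=6 → Tm = 2(4)+4(6) = 32°C
Primer R: A+T=11, G+C=8 → Tm = 2(11)+4(8) = 54°C
32°C vs 54°C → primer R is higher.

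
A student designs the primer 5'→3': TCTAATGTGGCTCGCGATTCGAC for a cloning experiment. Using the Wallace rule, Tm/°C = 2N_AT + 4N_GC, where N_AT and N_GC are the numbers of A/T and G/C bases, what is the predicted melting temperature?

70°C

Scanning the sequence gives A=4, G=6, T=7, C=6.
AT pairs contribute 11, GC pairs contribute 12.
Tm = 2×11 + 4×12 = 70°C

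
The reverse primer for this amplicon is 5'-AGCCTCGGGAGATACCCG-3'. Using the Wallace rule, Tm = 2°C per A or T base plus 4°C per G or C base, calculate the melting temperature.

Scanning the sequence gives C=6, T=2, G=6, A=4.
A+T = 6, G+C = 12
Tm = 4·12 + 2·6 = 48 + 12 = 60°C

60°C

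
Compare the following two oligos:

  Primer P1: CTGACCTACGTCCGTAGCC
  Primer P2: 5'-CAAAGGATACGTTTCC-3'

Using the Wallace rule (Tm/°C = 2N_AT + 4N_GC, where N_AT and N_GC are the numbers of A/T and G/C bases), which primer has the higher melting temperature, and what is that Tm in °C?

Primer P1: A+T=7, G+C=12 → Tm = 2(7)+4(12) = 62°C
Primer P2: A+T=9, G+C=7 → Tm = 2(9)+4(7) = 46°C
62°C vs 46°C → primer P1 is higher.

Primer P1, 62°C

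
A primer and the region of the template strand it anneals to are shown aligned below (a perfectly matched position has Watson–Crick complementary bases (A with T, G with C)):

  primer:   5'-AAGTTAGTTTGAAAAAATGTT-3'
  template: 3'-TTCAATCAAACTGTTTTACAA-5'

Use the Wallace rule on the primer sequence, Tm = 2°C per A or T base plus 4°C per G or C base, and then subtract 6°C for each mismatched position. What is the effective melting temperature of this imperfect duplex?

44°C

Primer base counts: A=9, T=8, G=4, C=0 → A+T=17, G+C=4
Perfect-match Tm = 2(17) + 4(4) = 34 + 16 = 50°C
Mismatches (positions where the bases are not complementary): 1 (at position 13)
Effective Tm = 50 − 1×6 = 50 − 6 = 44°C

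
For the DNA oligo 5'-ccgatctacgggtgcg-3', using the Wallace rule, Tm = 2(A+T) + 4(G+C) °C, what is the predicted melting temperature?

Counting bases: C=5, G=6, T=3, A=2
So N_AT = 5 and N_GC = 11.
Tm = 4·11 + 2·5 = 44 + 10 = 54°C

54°C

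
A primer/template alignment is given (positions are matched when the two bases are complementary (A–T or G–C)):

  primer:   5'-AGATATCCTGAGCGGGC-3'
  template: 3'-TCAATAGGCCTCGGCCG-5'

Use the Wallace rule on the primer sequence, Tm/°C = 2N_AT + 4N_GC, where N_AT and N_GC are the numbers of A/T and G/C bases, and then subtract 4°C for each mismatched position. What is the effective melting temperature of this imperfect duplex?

Primer base counts: A=4, T=3, G=6, C=4 → A+T=7, G+C=10
Perfect-match Tm = 2(7) + 4(10) = 14 + 40 = 54°C
Mismatches (positions where the bases are not complementary): 3 (at positions 3, 9, 14)
Effective Tm = 54 − 3×4 = 54 − 12 = 42°C

42°C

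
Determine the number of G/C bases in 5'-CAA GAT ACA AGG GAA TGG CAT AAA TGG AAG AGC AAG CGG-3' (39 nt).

18

Base counts: C=5, G=13, A=17, T=4
G+C = 13 + 5 = 18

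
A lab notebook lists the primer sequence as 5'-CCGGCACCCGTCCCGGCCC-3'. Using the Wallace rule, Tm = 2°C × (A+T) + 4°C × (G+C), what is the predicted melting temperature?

72°C

Counting bases: C=12, G=5, T=1, A=1
So N_AT = 2 and N_GC = 17.
Tm = 2(2) + 4(17) = 4 + 68 = 72°C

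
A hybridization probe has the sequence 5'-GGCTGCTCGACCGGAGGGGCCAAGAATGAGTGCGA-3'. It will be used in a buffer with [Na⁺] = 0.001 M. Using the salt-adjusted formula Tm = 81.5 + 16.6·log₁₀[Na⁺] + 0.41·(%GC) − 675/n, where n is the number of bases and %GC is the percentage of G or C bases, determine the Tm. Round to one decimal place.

39.4°C

Length n = 35. Counting bases: A=8, T=4, G=15, C=8
G+C = 23, so %GC = 23/35 × 100 = 65.714%
Salt term: 16.6 × (-3) = -49.8
GC term: 0.41 × 65.714 = 26.943; length term: −675/35 = −19.286
Tm = 81.5 + (-49.8) + 26.943 − 19.286 = 39.357 → 39.4°C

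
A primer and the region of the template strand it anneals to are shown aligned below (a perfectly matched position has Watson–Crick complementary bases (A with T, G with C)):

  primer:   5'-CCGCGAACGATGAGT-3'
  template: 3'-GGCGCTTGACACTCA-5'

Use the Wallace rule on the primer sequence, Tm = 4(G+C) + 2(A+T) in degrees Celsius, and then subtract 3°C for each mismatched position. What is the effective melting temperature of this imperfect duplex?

42°C

Primer base counts: A=4, T=2, G=5, C=4 → A+T=6, G+C=9
Perfect-match Tm = 2(6) + 4(9) = 12 + 36 = 48°C
Mismatches (positions where the bases are not complementary): 2 (at positions 9, 10)
Effective Tm = 48 − 2×3 = 48 − 6 = 42°C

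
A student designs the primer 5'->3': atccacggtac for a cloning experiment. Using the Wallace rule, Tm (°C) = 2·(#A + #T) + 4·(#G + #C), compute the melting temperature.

Base counts: C=4, T=2, A=3, G=2
So N_AT = 5 and N_GC = 6.
Tm = 2(5) + 4(6) = 10 + 24 = 34°C

34°C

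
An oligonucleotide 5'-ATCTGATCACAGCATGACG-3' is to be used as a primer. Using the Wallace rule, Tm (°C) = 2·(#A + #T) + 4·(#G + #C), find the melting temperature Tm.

56°C

Scanning the sequence gives A=6, G=4, C=5, T=4.
So N_AT = 10 and N_GC = 9.
Tm = 2(10) + 4(9) = 20 + 36 = 56°C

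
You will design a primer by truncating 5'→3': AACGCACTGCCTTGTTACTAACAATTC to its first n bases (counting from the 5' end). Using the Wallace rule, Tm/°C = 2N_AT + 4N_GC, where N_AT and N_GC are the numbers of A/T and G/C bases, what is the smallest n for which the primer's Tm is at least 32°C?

First 9 bases: AACGCACTG → Tm = 28°C (< 32°C)
First 10 bases: AACGCACTGC → Tm = 32°C (≥ 32°C)
Since every base adds ≥2°C, Tm only increases with n, so the threshold is first crossed at n = 10.

n = 10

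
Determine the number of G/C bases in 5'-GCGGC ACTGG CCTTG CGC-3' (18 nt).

Base counts: A=1, G=7, T=3, C=7
Total G or C: 7 + 7 = 14

14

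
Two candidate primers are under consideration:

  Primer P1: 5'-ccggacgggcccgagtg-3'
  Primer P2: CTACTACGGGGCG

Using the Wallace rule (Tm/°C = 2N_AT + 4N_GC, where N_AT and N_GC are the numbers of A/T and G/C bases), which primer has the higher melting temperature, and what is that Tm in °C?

Primer P1, 62°C

Primer P1: A+T=3, G+C=14 → Tm = 2(3)+4(14) = 62°C
Primer P2: A+T=4, G+C=9 → Tm = 2(4)+4(9) = 44°C
62°C vs 44°C → primer P1 is higher.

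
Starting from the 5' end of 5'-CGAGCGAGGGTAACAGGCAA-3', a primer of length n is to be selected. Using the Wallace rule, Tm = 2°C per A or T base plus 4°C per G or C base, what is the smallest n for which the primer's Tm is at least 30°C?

First 8 bases: CGAGCGAG → Tm = 28°C (< 30°C)
First 9 bases: CGAGCGAGG → Tm = 32°C (≥ 30°C)
Each additional base adds 2°C (A/T) or 4°C (G/C), so Tm is non-decreasing in n; n = 9 is the first length to reach 30°C.

n = 9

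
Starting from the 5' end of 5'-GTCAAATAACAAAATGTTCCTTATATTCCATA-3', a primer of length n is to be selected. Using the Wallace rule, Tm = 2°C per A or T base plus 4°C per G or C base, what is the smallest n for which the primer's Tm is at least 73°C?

First 28 bases: GTCAAATAACAAAATGTTCCTTATATTC → Tm = 70°C (< 73°C)
First 29 bases: GTCAAATAACAAAATGTTCCTTATATTCC → Tm = 74°C (≥ 73°C)
Each additional base adds 2°C (A/T) or 4°C (G/C), so Tm is non-decreasing in n; n = 29 is the first length to reach 73°C.

n = 29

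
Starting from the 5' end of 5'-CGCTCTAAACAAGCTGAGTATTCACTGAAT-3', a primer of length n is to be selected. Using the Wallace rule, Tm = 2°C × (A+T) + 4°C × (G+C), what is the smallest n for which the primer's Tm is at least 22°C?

n = 7

First 6 bases: CGCTCT → Tm = 20°C (< 22°C)
First 7 bases: CGCTCTA → Tm = 22°C (≥ 22°C)
Since every base adds ≥2°C, Tm only increases with n, so the threshold is first crossed at n = 7.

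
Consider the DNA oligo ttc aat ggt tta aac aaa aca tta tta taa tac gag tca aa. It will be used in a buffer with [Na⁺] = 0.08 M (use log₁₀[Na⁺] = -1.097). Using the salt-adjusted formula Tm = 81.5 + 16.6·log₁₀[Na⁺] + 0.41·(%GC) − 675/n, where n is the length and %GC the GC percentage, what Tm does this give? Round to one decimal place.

Length n = 41. Counting bases: C=5, G=4, T=13, A=19
G+C = 9, so %GC = 9/41 × 100 = 21.951%
Salt term: 16.6 × (-1.097) = -18.21
GC term: 0.41 × 21.951 = 9; length term: −675/41 = −16.463
Tm = 81.5 + (-18.21) + 9 − 16.463 = 55.827 → 55.8°C

55.8°C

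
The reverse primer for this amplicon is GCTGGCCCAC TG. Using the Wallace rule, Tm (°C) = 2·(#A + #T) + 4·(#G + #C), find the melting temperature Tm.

Base counts: C=5, T=2, A=1, G=4
So N_AT = 3 and N_GC = 9.
Tm = 2×3 + 4×9 = 42°C

42°C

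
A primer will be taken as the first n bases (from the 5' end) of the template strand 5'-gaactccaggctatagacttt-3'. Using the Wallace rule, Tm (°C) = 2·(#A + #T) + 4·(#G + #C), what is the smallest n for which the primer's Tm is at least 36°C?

First 10 bases: GAACTCCAGG → Tm = 32°C (< 36°C)
First 11 bases: GAACTCCAGGC → Tm = 36°C (≥ 36°C)
Each additional base adds 2°C (A/T) or 4°C (G/C), so Tm is non-decreasing in n; n = 11 is the first length to reach 36°C.

n = 11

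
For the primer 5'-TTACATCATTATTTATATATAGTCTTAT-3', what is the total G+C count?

Counting bases: G=1, A=9, C=3, T=15
G+C = 1 + 3 = 4

4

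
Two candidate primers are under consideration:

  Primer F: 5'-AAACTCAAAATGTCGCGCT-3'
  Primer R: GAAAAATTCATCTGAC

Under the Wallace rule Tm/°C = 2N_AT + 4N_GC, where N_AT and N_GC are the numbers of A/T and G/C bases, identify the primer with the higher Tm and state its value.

Primer F: A+T=11, G+C=8 → Tm = 2(11)+4(8) = 54°C
Primer R: A+T=11, G+C=5 → Tm = 2(11)+4(5) = 42°C
54°C vs 42°C → primer F is higher.

Primer F, 54°C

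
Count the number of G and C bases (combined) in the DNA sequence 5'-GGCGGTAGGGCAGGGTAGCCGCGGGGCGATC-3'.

Scanning the sequence gives G=17, T=3, A=4, C=7.
Total G or C: 17 + 7 = 24

24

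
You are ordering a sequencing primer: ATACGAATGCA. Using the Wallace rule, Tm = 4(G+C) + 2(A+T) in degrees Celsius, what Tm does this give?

30°C

Counting bases: G=2, A=5, T=2, C=2
So N_AT = 7 and N_GC = 4.
Tm = 2×7 + 4×4 = 30°C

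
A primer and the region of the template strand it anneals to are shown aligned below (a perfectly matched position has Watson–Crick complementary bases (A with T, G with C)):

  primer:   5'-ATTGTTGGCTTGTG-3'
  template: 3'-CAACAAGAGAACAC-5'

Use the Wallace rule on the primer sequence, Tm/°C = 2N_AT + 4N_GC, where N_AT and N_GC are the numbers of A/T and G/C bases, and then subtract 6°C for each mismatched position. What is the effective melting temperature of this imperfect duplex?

Primer base counts: A=1, T=7, G=5, C=1 → A+T=8, G+C=6
Perfect-match Tm = 2(8) + 4(6) = 16 + 24 = 40°C
Mismatches (positions where the bases are not complementary): 3 (at positions 1, 7, 8)
Effective Tm = 40 − 3×6 = 40 − 18 = 22°C

22°C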